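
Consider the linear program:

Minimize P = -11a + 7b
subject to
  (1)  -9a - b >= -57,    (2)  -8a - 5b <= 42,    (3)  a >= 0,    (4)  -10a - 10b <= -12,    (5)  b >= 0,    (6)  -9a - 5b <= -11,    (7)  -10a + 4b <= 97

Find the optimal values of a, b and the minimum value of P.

Extreme points and P = -11a + 7b:
  (19/3, 0) → P = -209/3
  (131/46, 1443/46) → P = 4330/23
  (0, 11/5) → P = 77/5
  (0, 97/4) → P = 679/4
  (11/9, 0) → P = -121/9

a = 19/3, b = 0, minimum P = -209/3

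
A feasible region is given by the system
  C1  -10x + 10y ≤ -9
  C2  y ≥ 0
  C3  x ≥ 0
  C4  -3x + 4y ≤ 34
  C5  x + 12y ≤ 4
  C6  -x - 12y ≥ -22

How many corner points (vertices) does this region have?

Pairwise boundary intersections that survive every other constraint:
  (9/10, 0)
  (74/65, 31/130)
  (4, 0)

3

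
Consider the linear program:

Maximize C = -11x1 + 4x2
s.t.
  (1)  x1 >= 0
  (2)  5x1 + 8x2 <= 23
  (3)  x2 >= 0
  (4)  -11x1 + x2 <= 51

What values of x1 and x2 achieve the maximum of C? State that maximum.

Feasible corners and C = -11x1 + 4x2:
  (0, 23/8) → C = 23/2
  (0, 0) → C = 0
  (23/5, 0) → C = -253/5

The binding constraints are x1 = 0 and 5x1 + 8x2 = 23.
Solving simultaneously gives x1 = 0, x2 = 23/8.

x1 = 0, x2 = 23/8, maximum C = 23/2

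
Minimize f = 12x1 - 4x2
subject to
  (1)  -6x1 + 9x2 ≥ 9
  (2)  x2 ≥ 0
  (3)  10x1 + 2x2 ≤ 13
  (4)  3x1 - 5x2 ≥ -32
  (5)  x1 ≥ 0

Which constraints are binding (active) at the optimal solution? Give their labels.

(4) and (5)

Vertices and f = 12x1 - 4x2:
  (33/34, 28/17) → f = 86/17
  (0, 1) → f = -4
  (1/56, 359/56) → f = -178/7
  (0, 32/5) → f = -128/5

The minimum is at (0, 32/5). Substituting into each constraint, equality holds for (4) and (5); the remaining constraints have slack.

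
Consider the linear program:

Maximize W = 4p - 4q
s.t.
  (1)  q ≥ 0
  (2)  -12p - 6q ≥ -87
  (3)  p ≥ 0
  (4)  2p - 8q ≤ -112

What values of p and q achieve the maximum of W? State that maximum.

Extreme points and W = 4p - 4q:
  (0, 29/2) → W = -58
  (2/9, 253/18) → W = -166/3
  (0, 14) → W = -56

p = 2/9, q = 253/18, maximum W = -166/3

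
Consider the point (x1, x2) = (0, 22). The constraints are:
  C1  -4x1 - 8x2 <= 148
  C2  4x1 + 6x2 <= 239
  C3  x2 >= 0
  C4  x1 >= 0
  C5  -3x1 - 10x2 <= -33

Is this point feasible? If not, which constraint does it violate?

feasible

C1: -176 ≤ 148 ✓
C2: 132 ≤ 239 ✓
C3: 22 ≥ 0 ✓
C4: 0 ≥ 0 ✓
C5: -220 ≤ -33 ✓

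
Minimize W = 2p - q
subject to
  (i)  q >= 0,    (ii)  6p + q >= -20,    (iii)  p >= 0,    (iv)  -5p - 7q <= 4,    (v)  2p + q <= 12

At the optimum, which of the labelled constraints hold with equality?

Corner points and W = 2p - q:
  (0, 0) → W = 0
  (6, 0) → W = 12
  (0, 12) → W = -12

The minimum is at (0, 12). Substituting into each constraint, equality holds for (iii) and (v); the remaining constraints have slack.

(iii) and (v)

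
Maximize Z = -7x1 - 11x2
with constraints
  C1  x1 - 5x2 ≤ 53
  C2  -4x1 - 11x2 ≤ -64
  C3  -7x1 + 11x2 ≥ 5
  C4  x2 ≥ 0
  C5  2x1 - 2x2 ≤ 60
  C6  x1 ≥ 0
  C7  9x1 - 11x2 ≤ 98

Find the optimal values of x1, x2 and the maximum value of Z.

x1 = 0, x2 = 64/11, maximum Z = -64

Feasible corners and Z = -7x1 - 11x2:
  (59/11, 468/121) → Z = -881/11
  (0, 64/11) → Z = -64
  (103/2, 731/22) → Z = -726
  (116, 86) → Z = -1758
The feasible region is unbounded (it extends along (0, 1), (1, 1)), but Z strictly decreases along every unbounded feasible direction, so there is no improving ray and the maximum is attained at a vertex.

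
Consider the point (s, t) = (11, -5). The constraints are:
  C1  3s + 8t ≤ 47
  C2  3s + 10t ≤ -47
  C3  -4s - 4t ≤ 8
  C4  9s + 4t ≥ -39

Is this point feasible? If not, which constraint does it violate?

not feasible — violates C2

Constraint C2: 3s + 10t = -17, which is not ≤ -47. All other constraints are satisfied.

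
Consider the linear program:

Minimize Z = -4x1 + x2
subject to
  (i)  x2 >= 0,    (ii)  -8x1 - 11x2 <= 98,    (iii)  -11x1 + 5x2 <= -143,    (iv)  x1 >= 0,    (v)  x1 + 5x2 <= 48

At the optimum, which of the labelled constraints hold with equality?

(i) and (v)

Vertices and Z = -4x1 + x2:
  (13, 0) → Z = -52
  (48, 0) → Z = -192
  (191/12, 77/12) → Z = -229/4

The minimum is at (48, 0). Substituting into each constraint, equality holds for (i) and (v); the remaining constraints have slack.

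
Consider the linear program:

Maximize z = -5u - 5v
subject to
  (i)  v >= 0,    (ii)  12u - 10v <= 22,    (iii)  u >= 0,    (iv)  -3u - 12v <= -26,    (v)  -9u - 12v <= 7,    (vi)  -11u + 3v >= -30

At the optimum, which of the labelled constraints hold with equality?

(iii) and (iv)

Extreme points and z = -5u - 5v:
  (262/87, 41/29) → z = -1925/87
  (117/37, 59/37) → z = -880/37
  (0, 13/6) → z = -65/6
The feasible region is unbounded (it extends along (0, 1), (3, 11)), but z strictly decreases along every unbounded feasible direction, so there is no improving ray and the maximum is attained at a vertex.

The maximum is at (0, 13/6). Substituting into each constraint, equality holds for (iii) and (iv); the remaining constraints have slack.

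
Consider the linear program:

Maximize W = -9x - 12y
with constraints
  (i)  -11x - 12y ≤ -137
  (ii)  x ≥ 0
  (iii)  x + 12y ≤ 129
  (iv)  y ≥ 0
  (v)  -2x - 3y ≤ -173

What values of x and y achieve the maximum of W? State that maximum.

Corner points and W = -9x - 12y:
  (129, 0) → W = -1161
  (563/7, 85/21) → W = -5407/7
  (173/2, 0) → W = -1557/2

x = 563/7, y = 85/21, maximum W = -5407/7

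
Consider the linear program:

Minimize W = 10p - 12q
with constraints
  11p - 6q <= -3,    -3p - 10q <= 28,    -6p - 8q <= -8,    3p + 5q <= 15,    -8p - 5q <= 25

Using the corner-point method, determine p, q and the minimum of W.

Extreme points and W = 10p - 12q:
  (6/31, 53/62) → W = -258/31
  (75/73, 174/73) → W = -1338/73
  (-120/17, 107/17) → W = -2484/17
  (-8, 39/5) → W = -868/5

At the optimal vertex, 3p + 5q = 15 and -8p - 5q = 25.
Solving simultaneously gives p = -8, q = 39/5.

p = -8, q = 39/5, minimum W = -868/5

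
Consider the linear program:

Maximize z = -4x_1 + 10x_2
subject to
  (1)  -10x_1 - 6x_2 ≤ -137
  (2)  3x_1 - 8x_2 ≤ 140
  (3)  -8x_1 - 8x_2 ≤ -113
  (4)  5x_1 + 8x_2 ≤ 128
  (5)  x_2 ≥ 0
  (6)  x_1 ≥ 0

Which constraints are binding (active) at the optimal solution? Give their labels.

Corner points and z = -4x_1 + 10x_2:
  (209/16, 17/16) → z = -333/8
  (164/25, 119/10) → z = 2319/25
  (113/8, 0) → z = -113/2
  (128/5, 0) → z = -512/5

The maximum is at (164/25, 119/10). Substituting into each constraint, equality holds for (1) and (4); the remaining constraints have slack.

(1) and (4)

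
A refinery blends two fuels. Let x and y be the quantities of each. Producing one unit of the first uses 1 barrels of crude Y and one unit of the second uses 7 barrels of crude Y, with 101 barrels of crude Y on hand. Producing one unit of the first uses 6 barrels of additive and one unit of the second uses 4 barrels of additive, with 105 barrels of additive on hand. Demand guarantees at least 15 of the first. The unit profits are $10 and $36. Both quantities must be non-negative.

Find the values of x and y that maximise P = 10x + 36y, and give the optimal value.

Extreme points and P = 10x + 36y:
  (35/2, 0) → P = 175
  (15, 0) → P = 150
  (15, 15/4) → P = 285

x = 15, y = 15/4, maximum P = 285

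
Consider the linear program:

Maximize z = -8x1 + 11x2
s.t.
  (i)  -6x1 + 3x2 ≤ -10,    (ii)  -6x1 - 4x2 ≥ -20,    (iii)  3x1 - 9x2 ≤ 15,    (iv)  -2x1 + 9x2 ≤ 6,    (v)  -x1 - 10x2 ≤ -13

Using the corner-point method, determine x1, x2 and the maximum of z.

Extreme points and z = -8x1 + 11x2:
  (9/4, 7/6) → z = -31/6
  (139/63, 68/63) → z = -52/9
  (78/31, 38/31) → z = -206/31
  (37/14, 29/28) → z = -39/4

At the optimal vertex, -6x1 + 3x2 = -10 and -2x1 + 9x2 = 6.
Solving simultaneously gives x1 = 9/4, x2 = 7/6.

x1 = 9/4, x2 = 7/6, maximum z = -31/6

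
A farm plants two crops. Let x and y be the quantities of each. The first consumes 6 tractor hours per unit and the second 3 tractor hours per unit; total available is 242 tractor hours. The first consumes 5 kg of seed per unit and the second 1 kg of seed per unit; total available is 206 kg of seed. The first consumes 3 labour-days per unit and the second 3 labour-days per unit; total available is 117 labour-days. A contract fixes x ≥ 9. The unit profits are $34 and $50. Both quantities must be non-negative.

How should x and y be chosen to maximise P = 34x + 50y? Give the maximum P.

Extreme points and P = 34x + 50y:
  (39, 0) → P = 1326
  (9, 0) → P = 306
  (9, 30) → P = 1806

The binding constraints are 3x + 3y = 117 and x = 9.
Solving simultaneously gives x = 9, y = 30.

x = 9, y = 30, maximum P = 1806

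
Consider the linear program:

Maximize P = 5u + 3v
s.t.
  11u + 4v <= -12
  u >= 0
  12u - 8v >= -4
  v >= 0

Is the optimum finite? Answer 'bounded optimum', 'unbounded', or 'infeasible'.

infeasible

The boundaries 11u + 4v = -12 and u = 0 meet at (0, -3), but that point violates v ≥ 0. Every candidate vertex is excluded by some other constraint, so the feasible region is empty.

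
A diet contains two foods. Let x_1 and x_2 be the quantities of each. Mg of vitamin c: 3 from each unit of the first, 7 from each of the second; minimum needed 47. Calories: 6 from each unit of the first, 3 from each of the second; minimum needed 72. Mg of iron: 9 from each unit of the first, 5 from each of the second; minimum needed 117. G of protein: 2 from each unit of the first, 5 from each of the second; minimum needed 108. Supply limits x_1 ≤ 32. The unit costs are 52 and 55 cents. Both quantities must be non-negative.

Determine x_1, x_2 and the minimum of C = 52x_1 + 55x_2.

Feasible corners and C = 52x_1 + 55x_2:
  (0, 24) → C = 1320
  (3/2, 21) → C = 1233
  (32, 44/5) → C = 2148
The feasible region is unbounded (it extends along (0, 1)), but C strictly increases along every unbounded feasible direction, so there is no improving ray and the minimum is attained at a vertex.

x_1 = 3/2, x_2 = 21, minimum C = 1233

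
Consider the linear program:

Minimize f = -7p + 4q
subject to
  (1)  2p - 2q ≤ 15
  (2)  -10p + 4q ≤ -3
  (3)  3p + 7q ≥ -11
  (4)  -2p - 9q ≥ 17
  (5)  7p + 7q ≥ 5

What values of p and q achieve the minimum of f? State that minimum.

Vertices and f = -7p + 4q:
  (83/20, -67/20) → f = -849/20
  (101/22, -32/11) → f = -963/22
  (4, -23/7) → f = -288/7
  (164/49, -129/49) → f = -1664/49

At the optimal vertex, 2p - 2q = 15 and -2p - 9q = 17.
Solving simultaneously gives p = 101/22, q = -32/11.

p = 101/22, q = -32/11, minimum f = -963/22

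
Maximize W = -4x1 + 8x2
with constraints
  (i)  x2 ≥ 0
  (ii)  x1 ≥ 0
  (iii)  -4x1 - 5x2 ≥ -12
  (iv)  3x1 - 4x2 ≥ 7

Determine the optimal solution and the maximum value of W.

x1 = 83/31, x2 = 8/31, maximum W = -268/31

Extreme points and W = -4x1 + 8x2:
  (3, 0) → W = -12
  (7/3, 0) → W = -28/3
  (83/31, 8/31) → W = -268/31

The optimum lies where -4x1 - 5x2 = -12 and 3x1 - 4x2 = 7.
Solving simultaneously gives x1 = 83/31, x2 = 8/31.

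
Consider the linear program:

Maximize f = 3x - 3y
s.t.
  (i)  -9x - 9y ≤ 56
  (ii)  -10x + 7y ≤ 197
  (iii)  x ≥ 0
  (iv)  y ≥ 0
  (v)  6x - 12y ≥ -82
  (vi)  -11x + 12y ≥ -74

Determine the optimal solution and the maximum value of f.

x = 156/5, y = 673/30, maximum f = 263/10

Corner points and f = 3x - 3y:
  (0, 0) → f = 0
  (0, 41/6) → f = -41/2
  (74/11, 0) → f = 222/11
  (156/5, 673/30) → f = 263/10

At the optimal vertex, 6x - 12y = -82 and -11x + 12y = -74.
Solving simultaneously gives x = 156/5, y = 673/30.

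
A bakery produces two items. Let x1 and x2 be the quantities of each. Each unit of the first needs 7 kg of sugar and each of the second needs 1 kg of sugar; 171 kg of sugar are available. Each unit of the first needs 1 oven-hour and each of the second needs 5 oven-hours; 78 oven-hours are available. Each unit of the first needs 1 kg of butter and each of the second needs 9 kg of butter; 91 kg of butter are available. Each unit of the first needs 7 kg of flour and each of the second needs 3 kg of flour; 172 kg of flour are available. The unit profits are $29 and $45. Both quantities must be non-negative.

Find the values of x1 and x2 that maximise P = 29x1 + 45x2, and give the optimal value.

x1 = 85/4, x2 = 31/4, maximum P = 965

The optimum lies where x1 + 9x2 = 91 and 7x1 + 3x2 = 172.
Solving simultaneously gives x1 = 85/4, x2 = 31/4.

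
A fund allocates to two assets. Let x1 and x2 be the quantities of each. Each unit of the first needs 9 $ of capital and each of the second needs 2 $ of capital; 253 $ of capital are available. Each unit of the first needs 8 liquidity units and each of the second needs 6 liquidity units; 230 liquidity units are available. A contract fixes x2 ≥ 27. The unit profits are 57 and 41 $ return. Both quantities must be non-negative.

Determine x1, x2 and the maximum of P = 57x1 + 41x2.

x1 = 17/2, x2 = 27, maximum P = 3183/2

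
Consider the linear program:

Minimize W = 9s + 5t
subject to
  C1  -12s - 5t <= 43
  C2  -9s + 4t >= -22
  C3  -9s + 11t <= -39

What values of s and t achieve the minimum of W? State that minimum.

s = -2/3, t = -7, minimum W = -41

Feasible corners and W = 9s + 5t:
  (-2/3, -7) → W = -41
  (-278/177, -285/59) → W = -2259/59
  (86/63, -17/7) → W = 1/7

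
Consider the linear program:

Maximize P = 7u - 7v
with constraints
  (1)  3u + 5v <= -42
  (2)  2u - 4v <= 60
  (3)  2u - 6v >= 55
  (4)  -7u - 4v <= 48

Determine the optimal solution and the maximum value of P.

Extreme points and P = 7u - 7v:
  (6, -12) → P = 126
  (23/28, -249/28) → P = 68
  (4/3, -43/3) → P = 329/3
  (-34/25, -481/50) → P = 2891/50

At the optimal vertex, 3u + 5v = -42 and 2u - 4v = 60.
Solving simultaneously gives u = 6, v = -12.

u = 6, v = -12, maximum P = 126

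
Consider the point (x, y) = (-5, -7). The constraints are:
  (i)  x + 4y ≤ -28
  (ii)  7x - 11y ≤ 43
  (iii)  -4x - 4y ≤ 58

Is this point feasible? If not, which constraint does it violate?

(i): -33 ≤ -28 ✓
(ii): 42 ≤ 43 ✓
(iii): 48 ≤ 58 ✓

feasible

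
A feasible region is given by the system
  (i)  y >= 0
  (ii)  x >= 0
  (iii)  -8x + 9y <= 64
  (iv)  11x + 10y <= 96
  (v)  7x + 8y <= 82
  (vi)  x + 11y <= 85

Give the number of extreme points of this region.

5

Of the 15 pairwise boundary intersections, those satisfying every inequality are:
  (0, 0)
  (96/11, 0)
  (0, 64/9)
  (61/97, 744/97)
  (206/111, 839/111)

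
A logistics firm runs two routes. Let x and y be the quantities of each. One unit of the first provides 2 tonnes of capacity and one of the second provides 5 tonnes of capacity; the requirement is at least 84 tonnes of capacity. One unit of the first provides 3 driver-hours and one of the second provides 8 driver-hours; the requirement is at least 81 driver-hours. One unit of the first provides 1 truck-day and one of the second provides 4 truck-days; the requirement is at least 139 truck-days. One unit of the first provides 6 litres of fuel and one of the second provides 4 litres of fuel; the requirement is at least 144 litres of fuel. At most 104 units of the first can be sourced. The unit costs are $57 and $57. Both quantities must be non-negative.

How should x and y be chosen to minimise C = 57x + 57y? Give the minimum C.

Vertices and C = 57x + 57y:
  (0, 36) → C = 2052
  (1, 69/2) → C = 4047/2
  (104, 35/4) → C = 25707/4
The feasible region is unbounded (it extends along (0, 1)), but C strictly increases along every unbounded feasible direction, so there is no improving ray and the minimum is attained at a vertex.

The optimum lies where x + 4y = 139 and 6x + 4y = 144.
Solving simultaneously gives x = 1, y = 69/2.

x = 1, y = 69/2, minimum C = 4047/2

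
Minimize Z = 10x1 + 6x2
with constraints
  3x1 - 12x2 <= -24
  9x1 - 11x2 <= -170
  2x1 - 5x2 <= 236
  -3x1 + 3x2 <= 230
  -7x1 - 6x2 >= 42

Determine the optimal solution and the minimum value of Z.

Corner points and Z = 10x1 + 6x2:
  (-592/25, -98/25) → Z = -6508/25
  (-896/9, -206/9) → Z = -10196/9
  (-1482/131, 812/131) → Z = -9948/131
  (-502/13, 1484/39) → Z = -2052/13

x1 = -896/9, x2 = -206/9, minimum Z = -10196/9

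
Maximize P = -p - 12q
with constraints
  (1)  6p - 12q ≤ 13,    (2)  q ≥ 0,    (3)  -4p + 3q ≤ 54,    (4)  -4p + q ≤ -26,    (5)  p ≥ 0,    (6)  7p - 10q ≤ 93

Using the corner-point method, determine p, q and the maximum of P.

Extreme points and P = -p - 12q:
  (299/42, 52/21) → P = -221/6
  (493/12, 467/24) → P = -3295/12
  (33/2, 40) → P = -993/2
The feasible region is unbounded (it extends along (3, 4), (10, 7)), but P strictly decreases along every unbounded feasible direction, so there is no improving ray and the maximum is attained at a vertex.

The optimum lies where 6p - 12q = 13 and -4p + q = -26.
Solving simultaneously gives p = 299/42, q = 52/21.

p = 299/42, q = 52/21, maximum P = -221/6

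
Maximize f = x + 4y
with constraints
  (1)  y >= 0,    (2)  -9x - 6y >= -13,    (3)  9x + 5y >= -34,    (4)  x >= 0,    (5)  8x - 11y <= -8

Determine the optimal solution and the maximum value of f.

x = 0, y = 13/6, maximum f = 26/3

Feasible corners and f = x + 4y:
  (0, 13/6) → f = 26/3
  (95/147, 176/147) → f = 799/147
  (0, 8/11) → f = 32/11

At the optimal vertex, -9x - 6y = -13 and x = 0.
Solving simultaneously gives x = 0, y = 13/6.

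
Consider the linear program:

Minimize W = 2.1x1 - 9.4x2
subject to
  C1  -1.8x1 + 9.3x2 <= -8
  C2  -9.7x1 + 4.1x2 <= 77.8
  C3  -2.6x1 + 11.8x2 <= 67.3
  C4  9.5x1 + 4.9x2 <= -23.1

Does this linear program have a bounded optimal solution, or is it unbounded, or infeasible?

Extreme points and W = 2.1x1 - 9.4x2:
  (-75634/8283, -21764/8283) → W = 228751/41415
  (-17563/9717, -11758/9717) → W = 736429/97170
The feasible region has finitely many vertices and no improving ray; the minimum is 228751/41415 at (-75634/8283, -21764/8283).

bounded optimum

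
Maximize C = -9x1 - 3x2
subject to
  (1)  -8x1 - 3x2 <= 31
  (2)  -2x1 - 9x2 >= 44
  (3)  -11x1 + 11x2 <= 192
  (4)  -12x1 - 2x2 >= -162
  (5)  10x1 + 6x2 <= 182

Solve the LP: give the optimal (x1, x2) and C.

x1 = -49/22, x2 = -145/33, maximum C = 731/22

Corner points and C = -9x1 - 3x2:
  (-49/22, -145/33) → C = 731/22
  (137/5, -417/5) → C = 18/5
  (773/52, -213/26) → C = -5679/52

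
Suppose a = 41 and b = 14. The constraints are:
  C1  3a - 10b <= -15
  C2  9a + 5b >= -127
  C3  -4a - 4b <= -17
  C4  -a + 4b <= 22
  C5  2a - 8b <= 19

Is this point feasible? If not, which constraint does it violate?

C1: -17 ≤ -15 ✓
C2: 439 ≥ -127 ✓
C3: -220 ≤ -17 ✓
C4: 15 ≤ 22 ✓
C5: -30 ≤ 19 ✓

feasible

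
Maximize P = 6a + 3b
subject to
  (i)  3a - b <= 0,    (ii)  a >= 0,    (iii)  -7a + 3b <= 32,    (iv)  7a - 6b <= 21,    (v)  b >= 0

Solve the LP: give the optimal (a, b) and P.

Extreme points and P = 6a + 3b:
  (0, 0) → P = 0
  (16, 48) → P = 240
  (0, 32/3) → P = 32

The binding constraints are 3a - b = 0 and -7a + 3b = 32.
Solving simultaneously gives a = 16, b = 48.

a = 16, b = 48, maximum P = 240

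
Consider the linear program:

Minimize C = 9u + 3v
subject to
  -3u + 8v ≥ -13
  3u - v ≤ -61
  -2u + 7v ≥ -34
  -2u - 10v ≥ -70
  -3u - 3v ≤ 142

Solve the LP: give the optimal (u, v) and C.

The binding constraints are -2u - 10v = -70 and -3u - 3v = 142.
Solving simultaneously gives u = -815/12, v = 247/12.

u = -815/12, v = 247/12, minimum C = -1099/2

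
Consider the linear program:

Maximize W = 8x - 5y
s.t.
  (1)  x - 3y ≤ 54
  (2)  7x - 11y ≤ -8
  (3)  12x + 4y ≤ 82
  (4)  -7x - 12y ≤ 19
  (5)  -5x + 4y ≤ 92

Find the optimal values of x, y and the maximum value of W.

x = 87/16, y = 67/16, maximum W = 361/16

Extreme points and W = 8x - 5y:
  (87/16, 67/16) → W = 361/16
  (-305/161, -11/23) → W = -2055/161
  (-10/17, 757/34) → W = -3945/34
  (-295/22, 549/88) → W = -12185/88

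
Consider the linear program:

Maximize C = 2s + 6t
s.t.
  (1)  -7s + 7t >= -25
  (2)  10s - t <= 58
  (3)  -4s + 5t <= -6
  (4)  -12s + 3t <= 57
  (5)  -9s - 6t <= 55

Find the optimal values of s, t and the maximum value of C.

s = 142/23, t = 86/23, maximum C = 800/23

Vertices and C = 2s + 6t:
  (127/21, 52/21) → C = 566/21
  (-47/21, -122/21) → C = -118/3
  (142/23, 86/23) → C = 800/23
  (-239/69, -274/69) → C = -2122/69

The binding constraints are 10s - t = 58 and -4s + 5t = -6.
Solving simultaneously gives s = 142/23, t = 86/23.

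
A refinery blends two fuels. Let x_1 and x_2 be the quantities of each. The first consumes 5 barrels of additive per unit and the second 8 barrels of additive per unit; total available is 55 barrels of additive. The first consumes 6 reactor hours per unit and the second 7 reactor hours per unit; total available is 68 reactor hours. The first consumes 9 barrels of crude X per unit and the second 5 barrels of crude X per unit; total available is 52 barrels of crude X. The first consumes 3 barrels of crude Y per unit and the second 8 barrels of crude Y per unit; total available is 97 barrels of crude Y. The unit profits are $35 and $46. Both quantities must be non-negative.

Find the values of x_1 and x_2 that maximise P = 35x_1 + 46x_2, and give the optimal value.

Feasible corners and P = 35x_1 + 46x_2:
  (0, 0) → P = 0
  (0, 55/8) → P = 1265/4
  (52/9, 0) → P = 1820/9
  (3, 5) → P = 335

The optimum lies where 5x_1 + 8x_2 = 55 and 9x_1 + 5x_2 = 52.
Solving simultaneously gives x_1 = 3, x_2 = 5.

x_1 = 3, x_2 = 5, maximum P = 335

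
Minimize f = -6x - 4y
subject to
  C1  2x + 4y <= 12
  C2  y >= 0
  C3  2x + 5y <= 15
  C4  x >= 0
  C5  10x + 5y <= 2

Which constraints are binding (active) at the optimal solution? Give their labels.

Corner points and f = -6x - 4y:
  (0, 0) → f = 0
  (1/5, 0) → f = -6/5
  (0, 2/5) → f = -8/5

The minimum is at (0, 2/5). Substituting into each constraint, equality holds for C4 and C5; the remaining constraints have slack.

C4 and C5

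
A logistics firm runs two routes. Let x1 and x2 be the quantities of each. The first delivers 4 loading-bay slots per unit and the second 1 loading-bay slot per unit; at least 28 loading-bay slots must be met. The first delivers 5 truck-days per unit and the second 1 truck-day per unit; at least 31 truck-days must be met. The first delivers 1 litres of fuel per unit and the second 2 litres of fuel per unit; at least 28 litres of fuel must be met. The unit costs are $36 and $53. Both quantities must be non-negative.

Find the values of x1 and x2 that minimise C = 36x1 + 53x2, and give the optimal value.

Feasible corners and C = 36x1 + 53x2:
  (0, 31) → C = 1643
  (28, 0) → C = 1008
  (3, 16) → C = 956
  (4, 12) → C = 780
The feasible region is unbounded (it extends along (0, 1), (1, 0)), but C strictly increases along every unbounded feasible direction, so there is no improving ray and the minimum is attained at a vertex.

At the optimal vertex, 4x1 + x2 = 28 and x1 + 2x2 = 28.
Solving simultaneously gives x1 = 4, x2 = 12.

x1 = 4, x2 = 12, minimum C = 780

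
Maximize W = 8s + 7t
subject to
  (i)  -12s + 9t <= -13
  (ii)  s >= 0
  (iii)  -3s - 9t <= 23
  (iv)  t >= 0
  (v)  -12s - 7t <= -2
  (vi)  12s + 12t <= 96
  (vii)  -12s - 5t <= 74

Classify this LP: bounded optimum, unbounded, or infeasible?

bounded optimum

Extreme points and W = 8s + 7t:
  (13/12, 0) → W = 26/3
  (85/21, 83/21) → W = 1261/21
  (8, 0) → W = 64
The feasible region has finitely many vertices and no improving ray; the maximum is 64 at (8, 0).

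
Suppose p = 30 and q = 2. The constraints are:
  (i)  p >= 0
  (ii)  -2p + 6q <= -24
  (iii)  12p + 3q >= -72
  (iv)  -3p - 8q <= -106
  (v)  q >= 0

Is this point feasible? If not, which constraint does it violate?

(i): 30 ≥ 0 ✓
(ii): -48 ≤ -24 ✓
(iii): 366 ≥ -72 ✓
(iv): -106 ≤ -106 ✓
(v): 2 ≥ 0 ✓

feasible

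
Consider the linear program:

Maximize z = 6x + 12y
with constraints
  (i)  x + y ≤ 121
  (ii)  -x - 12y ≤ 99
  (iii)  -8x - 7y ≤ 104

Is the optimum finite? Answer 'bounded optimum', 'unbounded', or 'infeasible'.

Corner points and z = 6x + 12y:
  (141, -20) → z = 606
  (-951, 1072) → z = 7158
  (-555/89, -688/89) → z = -11586/89
The feasible region has finitely many vertices and no improving ray; the maximum is 7158 at (-951, 1072).

bounded optimum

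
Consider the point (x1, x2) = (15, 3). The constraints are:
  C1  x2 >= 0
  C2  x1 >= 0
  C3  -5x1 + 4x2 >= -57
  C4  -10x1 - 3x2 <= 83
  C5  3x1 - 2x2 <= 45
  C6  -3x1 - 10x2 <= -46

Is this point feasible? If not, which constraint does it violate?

not feasible — violates C3

Constraint C3: -5x1 + 4x2 = -63, which is not ≥ -57. All other constraints are satisfied.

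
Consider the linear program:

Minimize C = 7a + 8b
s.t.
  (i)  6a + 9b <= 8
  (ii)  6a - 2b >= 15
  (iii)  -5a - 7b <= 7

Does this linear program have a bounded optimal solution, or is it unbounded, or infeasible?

bounded optimum

Feasible corners and C = 7a + 8b:
  (151/66, -7/11) → C = 721/66
  (7/4, -9/4) → C = -23/4
The feasible region has finitely many vertices and no improving ray; the minimum is -23/4 at (7/4, -9/4).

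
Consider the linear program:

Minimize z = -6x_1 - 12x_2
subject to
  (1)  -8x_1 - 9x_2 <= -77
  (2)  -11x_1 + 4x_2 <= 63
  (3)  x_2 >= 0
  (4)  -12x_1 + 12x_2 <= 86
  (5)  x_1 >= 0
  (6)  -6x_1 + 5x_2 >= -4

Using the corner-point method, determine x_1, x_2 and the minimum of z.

x_1 = 239/6, x_2 = 47, minimum z = -803

Feasible corners and z = -6x_1 - 12x_2:
  (25/34, 403/51) → z = -1687/17
  (421/94, 215/47) → z = -3843/47
  (239/6, 47) → z = -803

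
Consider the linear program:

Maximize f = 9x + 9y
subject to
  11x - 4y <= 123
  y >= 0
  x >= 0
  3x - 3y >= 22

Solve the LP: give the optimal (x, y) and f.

x = 281/21, y = 127/21, maximum f = 1224/7

Vertices and f = 9x + 9y:
  (123/11, 0) → f = 1107/11
  (281/21, 127/21) → f = 1224/7
  (22/3, 0) → f = 66

The binding constraints are 11x - 4y = 123 and 3x - 3y = 22.
Solving simultaneously gives x = 281/21, y = 127/21.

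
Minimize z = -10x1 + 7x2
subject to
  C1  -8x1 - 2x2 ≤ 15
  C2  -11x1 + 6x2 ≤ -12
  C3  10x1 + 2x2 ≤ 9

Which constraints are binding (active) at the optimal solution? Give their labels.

C1 and C3

Feasible corners and z = -10x1 + 7x2:
  (-33/35, -261/70) → z = -1167/70
  (12, -111/2) → z = -1017/2
  (39/41, -21/82) → z = -927/82

The minimum is at (12, -111/2). Substituting into each constraint, equality holds for C1 and C3; the remaining constraints have slack.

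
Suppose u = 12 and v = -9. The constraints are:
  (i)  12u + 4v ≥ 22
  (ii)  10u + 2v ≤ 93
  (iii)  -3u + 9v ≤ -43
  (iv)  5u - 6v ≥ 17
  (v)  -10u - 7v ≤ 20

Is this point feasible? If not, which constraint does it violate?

not feasible — violates (ii)

Constraint (ii): 10u + 2v = 102, which is not ≤ 93. All other constraints are satisfied.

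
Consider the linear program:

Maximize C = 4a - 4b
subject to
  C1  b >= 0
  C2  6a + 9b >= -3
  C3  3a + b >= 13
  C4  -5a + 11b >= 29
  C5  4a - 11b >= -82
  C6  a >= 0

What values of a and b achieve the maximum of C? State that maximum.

a = 53, b = 294/11, maximum C = 1156/11

Vertices and C = 4a - 4b:
  (3, 4) → C = -4
  (61/37, 298/37) → C = -948/37
  (53, 294/11) → C = 1156/11

At the optimal vertex, -5a + 11b = 29 and 4a - 11b = -82.
Solving simultaneously gives a = 53, b = 294/11.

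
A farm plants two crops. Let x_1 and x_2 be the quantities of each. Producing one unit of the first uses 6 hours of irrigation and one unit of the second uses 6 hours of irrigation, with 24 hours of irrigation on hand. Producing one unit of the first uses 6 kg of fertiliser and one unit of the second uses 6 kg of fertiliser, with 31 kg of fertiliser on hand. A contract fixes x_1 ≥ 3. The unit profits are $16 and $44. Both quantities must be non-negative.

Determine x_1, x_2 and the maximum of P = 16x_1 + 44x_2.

x_1 = 3, x_2 = 1, maximum P = 92

Feasible corners and P = 16x_1 + 44x_2:
  (4, 0) → P = 64
  (3, 0) → P = 48
  (3, 1) → P = 92

At the optimal vertex, 6x_1 + 6x_2 = 24 and x_1 = 3.
Solving simultaneously gives x_1 = 3, x_2 = 1.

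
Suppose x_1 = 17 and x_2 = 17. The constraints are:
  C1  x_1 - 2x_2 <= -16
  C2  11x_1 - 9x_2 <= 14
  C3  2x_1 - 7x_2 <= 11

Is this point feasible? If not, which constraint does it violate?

Constraint C2: 11x_1 - 9x_2 = 34, which is not ≤ 14. All other constraints are satisfied.

not feasible — violates C2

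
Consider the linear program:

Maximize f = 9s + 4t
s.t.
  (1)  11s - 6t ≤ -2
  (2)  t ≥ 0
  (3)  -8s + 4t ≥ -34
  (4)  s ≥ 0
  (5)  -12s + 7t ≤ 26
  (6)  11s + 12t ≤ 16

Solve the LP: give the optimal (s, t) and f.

Feasible corners and f = 9s + 4t:
  (0, 1/3) → f = 4/3
  (4/11, 1) → f = 80/11
  (0, 4/3) → f = 16/3

s = 4/11, t = 1, maximum f = 80/11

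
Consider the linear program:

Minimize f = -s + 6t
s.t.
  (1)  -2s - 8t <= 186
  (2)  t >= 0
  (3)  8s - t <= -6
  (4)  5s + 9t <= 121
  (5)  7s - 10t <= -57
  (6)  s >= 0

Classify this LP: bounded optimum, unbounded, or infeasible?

bounded optimum

Feasible corners and f = -s + 6t:
  (67/77, 998/77) → f = 5921/77
  (0, 6) → f = 36
  (0, 121/9) → f = 242/3
The feasible region has finitely many vertices and no improving ray; the minimum is 36 at (0, 6).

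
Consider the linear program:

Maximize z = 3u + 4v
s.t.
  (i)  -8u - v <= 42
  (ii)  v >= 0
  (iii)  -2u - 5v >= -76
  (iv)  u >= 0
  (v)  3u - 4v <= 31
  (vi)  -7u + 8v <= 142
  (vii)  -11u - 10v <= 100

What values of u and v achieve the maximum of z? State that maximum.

u = 459/23, v = 166/23, maximum z = 2041/23

Vertices and z = 3u + 4v:
  (0, 0) → z = 0
  (31/3, 0) → z = 31
  (0, 76/5) → z = 304/5
  (459/23, 166/23) → z = 2041/23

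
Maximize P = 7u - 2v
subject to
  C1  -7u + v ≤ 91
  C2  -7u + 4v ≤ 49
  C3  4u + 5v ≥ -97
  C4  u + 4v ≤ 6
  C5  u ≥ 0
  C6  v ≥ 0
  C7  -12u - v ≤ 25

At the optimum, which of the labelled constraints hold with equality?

Feasible corners and P = 7u - 2v:
  (0, 3/2) → P = -3
  (6, 0) → P = 42
  (0, 0) → P = 0

The maximum is at (6, 0). Substituting into each constraint, equality holds for C4 and C6; the remaining constraints have slack.

C4 and C6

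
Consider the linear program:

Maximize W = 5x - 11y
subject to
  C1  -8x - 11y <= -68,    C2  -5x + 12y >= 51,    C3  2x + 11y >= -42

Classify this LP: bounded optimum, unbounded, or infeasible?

From the feasible point (255/151, 748/151), moving in the direction (12, 5) keeps every constraint satisfied while W increases without bound.

unbounded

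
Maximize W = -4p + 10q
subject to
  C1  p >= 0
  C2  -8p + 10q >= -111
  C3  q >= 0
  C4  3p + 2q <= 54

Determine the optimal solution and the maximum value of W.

Corner points and W = -4p + 10q:
  (0, 0) → W = 0
  (0, 27) → W = 270
  (111/8, 0) → W = -111/2
  (381/23, 99/46) → W = -1029/23

The optimum lies where p = 0 and 3p + 2q = 54.
Solving simultaneously gives p = 0, q = 27.

p = 0, q = 27, maximum W = 270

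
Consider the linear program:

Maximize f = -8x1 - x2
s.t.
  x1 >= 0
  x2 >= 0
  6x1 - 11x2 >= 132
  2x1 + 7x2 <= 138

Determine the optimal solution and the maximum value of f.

At the optimal vertex, x2 = 0 and 6x1 - 11x2 = 132.
Solving simultaneously gives x1 = 22, x2 = 0.

x1 = 22, x2 = 0, maximum f = -176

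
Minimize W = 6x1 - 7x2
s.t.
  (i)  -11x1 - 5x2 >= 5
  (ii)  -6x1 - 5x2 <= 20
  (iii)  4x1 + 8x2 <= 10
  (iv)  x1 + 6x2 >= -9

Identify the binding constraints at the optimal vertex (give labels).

(ii) and (iii)

Corner points and W = 6x1 - 7x2:
  (-45/34, 65/34) → W = -725/34
  (15/61, -94/61) → W = 748/61
  (-15/2, 5) → W = -80
  (-75/31, -34/31) → W = -212/31

The minimum is at (-15/2, 5). Substituting into each constraint, equality holds for (ii) and (iii); the remaining constraints have slack.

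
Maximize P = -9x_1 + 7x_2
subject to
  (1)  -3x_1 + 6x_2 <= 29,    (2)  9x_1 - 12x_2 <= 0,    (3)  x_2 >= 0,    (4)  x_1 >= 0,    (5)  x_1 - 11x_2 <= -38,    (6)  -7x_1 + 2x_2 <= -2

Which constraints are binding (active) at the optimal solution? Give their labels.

(1) and (6)

Corner points and P = -9x_1 + 7x_2:
  (58/3, 29/2) → P = -145/2
  (35/18, 209/36) → P = 833/36
  (152/29, 114/29) → P = -570/29
  (98/75, 268/75) → P = 994/75

The maximum is at (35/18, 209/36). Substituting into each constraint, equality holds for (1) and (6); the remaining constraints have slack.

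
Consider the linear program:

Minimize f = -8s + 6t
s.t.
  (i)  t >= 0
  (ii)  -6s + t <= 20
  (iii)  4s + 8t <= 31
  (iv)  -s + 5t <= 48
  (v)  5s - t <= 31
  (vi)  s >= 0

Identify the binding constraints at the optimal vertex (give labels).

Feasible corners and f = -8s + 6t:
  (31/5, 0) → f = -248/5
  (0, 0) → f = 0
  (279/44, 31/44) → f = -93/2
  (0, 31/8) → f = 93/4

The minimum is at (31/5, 0). Substituting into each constraint, equality holds for (i) and (v); the remaining constraints have slack.

(i) and (v)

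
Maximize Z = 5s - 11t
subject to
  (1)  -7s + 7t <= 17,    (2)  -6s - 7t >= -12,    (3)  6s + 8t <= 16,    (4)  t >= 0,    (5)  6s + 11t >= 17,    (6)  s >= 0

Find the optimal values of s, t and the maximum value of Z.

s = 13/24, t = 5/4, maximum Z = -265/24

Corner points and Z = 5s - 11t:
  (13/24, 5/4) → Z = -265/24
  (0, 12/7) → Z = -132/7
  (0, 17/11) → Z = -17

The binding constraints are -6s - 7t = -12 and 6s + 11t = 17.
Solving simultaneously gives s = 13/24, t = 5/4.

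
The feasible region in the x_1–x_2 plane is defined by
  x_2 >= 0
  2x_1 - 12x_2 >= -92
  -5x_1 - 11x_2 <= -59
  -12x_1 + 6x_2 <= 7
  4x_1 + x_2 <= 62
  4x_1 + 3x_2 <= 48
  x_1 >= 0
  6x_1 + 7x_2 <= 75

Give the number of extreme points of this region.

5

The feasible vertices (each the meet of two boundaries and inside every other half-plane) are:
  (59/5, 0)
  (12, 0)
  (277/162, 743/162)
  (401/120, 157/20)
  (111/10, 6/5)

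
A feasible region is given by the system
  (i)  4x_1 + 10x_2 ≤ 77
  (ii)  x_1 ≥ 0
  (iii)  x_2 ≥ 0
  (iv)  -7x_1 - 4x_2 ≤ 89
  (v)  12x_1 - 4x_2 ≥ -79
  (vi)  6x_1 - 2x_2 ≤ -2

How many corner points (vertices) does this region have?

Pairwise boundary intersections that survive every other constraint:
  (0, 77/10)
  (67/34, 235/34)
  (0, 1)

3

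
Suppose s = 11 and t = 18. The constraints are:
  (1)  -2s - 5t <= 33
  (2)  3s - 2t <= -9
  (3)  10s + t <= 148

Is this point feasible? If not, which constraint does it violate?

not feasible — violates (2)

Constraint (2): 3s - 2t = -3, which is not ≤ -9. All other constraints are satisfied.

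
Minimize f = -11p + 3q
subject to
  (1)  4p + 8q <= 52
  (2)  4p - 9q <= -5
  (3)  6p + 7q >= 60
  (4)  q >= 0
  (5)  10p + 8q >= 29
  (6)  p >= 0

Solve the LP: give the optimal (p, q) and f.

Extreme points and f = -11p + 3q:
  (107/17, 57/17) → f = -1006/17
  (29/5, 18/5) → f = -53
  (505/82, 135/41) → f = -4745/82

The optimum lies where 4p + 8q = 52 and 4p - 9q = -5.
Solving simultaneously gives p = 107/17, q = 57/17.

p = 107/17, q = 57/17, minimum f = -1006/17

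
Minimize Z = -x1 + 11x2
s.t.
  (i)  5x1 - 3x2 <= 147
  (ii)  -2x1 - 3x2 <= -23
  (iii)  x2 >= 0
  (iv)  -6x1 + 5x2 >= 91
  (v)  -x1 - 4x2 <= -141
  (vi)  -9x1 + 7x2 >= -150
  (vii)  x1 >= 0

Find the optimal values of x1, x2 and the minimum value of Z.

Feasible corners and Z = -x1 + 11x2:
  (144, 191) → Z = 1957
  (341/29, 937/29) → Z = 9966/29
  (0, 141/4) → Z = 1551/4
The feasible region is unbounded (it extends along (0, 1), (3, 5)), but Z strictly increases along every unbounded feasible direction, so there is no improving ray and the minimum is attained at a vertex.

At the optimal vertex, -6x1 + 5x2 = 91 and -x1 - 4x2 = -141.
Solving simultaneously gives x1 = 341/29, x2 = 937/29.

x1 = 341/29, x2 = 937/29, minimum Z = 9966/29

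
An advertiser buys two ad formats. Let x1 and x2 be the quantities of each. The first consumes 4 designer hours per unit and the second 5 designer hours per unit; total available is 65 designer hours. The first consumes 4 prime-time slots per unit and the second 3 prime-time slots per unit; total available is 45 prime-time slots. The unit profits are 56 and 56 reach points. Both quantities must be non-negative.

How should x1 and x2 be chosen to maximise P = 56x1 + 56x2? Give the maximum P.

Corner points and P = 56x1 + 56x2:
  (0, 0) → P = 0
  (0, 13) → P = 728
  (45/4, 0) → P = 630
  (15/4, 10) → P = 770

x1 = 15/4, x2 = 10, maximum P = 770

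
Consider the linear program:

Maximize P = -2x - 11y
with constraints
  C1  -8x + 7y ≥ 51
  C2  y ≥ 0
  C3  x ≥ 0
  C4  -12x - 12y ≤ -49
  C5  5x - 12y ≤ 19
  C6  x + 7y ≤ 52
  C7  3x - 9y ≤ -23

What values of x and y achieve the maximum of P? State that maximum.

Corner points and P = -2x - 11y:
  (0, 51/7) → P = -561/7
  (1/9, 467/63) → P = -1717/21
  (0, 52/7) → P = -572/7

At the optimal vertex, -8x + 7y = 51 and x = 0.
Solving simultaneously gives x = 0, y = 51/7.

x = 0, y = 51/7, maximum P = -561/7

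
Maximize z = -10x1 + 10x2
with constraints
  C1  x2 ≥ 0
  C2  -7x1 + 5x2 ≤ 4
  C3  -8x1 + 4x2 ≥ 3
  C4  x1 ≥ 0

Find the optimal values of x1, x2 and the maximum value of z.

Corner points and z = -10x1 + 10x2:
  (1/12, 11/12) → z = 25/3
  (0, 4/5) → z = 8
  (0, 3/4) → z = 15/2

At the optimal vertex, -7x1 + 5x2 = 4 and -8x1 + 4x2 = 3.
Solving simultaneously gives x1 = 1/12, x2 = 11/12.

x1 = 1/12, x2 = 11/12, maximum z = 25/3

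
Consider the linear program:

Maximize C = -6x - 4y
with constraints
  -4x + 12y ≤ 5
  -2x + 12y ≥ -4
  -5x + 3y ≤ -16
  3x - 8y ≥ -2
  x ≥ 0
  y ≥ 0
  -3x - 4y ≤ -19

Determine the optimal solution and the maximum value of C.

Feasible corners and C = -6x - 4y:
  (69/16, 89/48) → C = -799/24
  (61/11, 13/22) → C = -392/11
  (121/29, 47/29) → C = -914/29
The feasible region is unbounded (it extends along (3, 1), (6, 1)), but C strictly decreases along every unbounded feasible direction, so there is no improving ray and the maximum is attained at a vertex.

x = 121/29, y = 47/29, maximum C = -914/29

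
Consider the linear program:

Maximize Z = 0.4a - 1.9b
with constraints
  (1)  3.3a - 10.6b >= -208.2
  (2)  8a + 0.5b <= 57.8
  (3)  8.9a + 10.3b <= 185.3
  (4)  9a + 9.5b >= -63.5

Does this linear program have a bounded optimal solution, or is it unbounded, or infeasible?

bounded optimum

Vertices and Z = 0.4a - 1.9b:
  (-18028/12833, 246447/12833) → Z = -950921/25666
  (-10604/507, 2219/169) → Z = -168899/5070
  (50269/7795, 96798/7795) → Z = -819043/38975
  (11617/1430, -10282/715) → Z = 9936/325
The feasible region has finitely many vertices and no improving ray; the maximum is 9936/325 at (11617/1430, -10282/715).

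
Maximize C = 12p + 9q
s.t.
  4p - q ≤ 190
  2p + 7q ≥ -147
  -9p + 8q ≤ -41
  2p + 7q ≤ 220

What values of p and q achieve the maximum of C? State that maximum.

Vertices and C = 12p + 9q:
  (1183/30, -484/15) → C = 914/5
  (155/3, 50/3) → C = 770
  (-889/79, -1405/79) → C = -23313/79
  (2047/79, 1898/79) → C = 41646/79

The binding constraints are 4p - q = 190 and 2p + 7q = 220.
Solving simultaneously gives p = 155/3, q = 50/3.

p = 155/3, q = 50/3, maximum C = 770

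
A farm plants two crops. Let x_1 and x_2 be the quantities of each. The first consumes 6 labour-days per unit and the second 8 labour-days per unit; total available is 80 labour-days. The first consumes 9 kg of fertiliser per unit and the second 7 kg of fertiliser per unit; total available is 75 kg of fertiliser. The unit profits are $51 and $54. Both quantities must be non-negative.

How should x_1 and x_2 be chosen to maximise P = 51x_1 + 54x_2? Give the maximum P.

Corner points and P = 51x_1 + 54x_2:
  (0, 0) → P = 0
  (0, 10) → P = 540
  (25/3, 0) → P = 425
  (4/3, 9) → P = 554

x_1 = 4/3, x_2 = 9, maximum P = 554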